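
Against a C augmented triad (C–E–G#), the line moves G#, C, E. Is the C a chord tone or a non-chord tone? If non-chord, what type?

C augmented triad contains C, E, G#; C is the root, so it is a chord tone.

Chord tone (the root of C augmented triad).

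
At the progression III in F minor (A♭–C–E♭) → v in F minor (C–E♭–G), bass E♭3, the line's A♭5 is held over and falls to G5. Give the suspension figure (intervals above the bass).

4–3 suspension.

At the second chord the bass is E♭3. The suspended A♭5 lies a fourth above the bass; after resolving down by step to G5, the interval above the bass becomes a third.
Suspension figures are named by those two intervals: 4–3.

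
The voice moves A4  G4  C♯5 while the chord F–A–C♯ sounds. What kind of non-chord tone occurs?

G4 is an escape tone.

The harmony at that moment is F augmented triad (F, A, C♯); G4 is not a chord tone.
It is approached by step down from A4 and left by leap up to C♯5.
Step in, leap out — an escape tone.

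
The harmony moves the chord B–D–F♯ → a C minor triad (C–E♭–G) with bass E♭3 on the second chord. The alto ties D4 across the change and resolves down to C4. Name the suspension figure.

7–6 suspension.

At the second chord the bass is E♭3. The suspended D4 lies a seventh above the bass; after resolving down by step to C4, the interval above the bass becomes a sixth.
Suspension figures are named by those two intervals: 7–6.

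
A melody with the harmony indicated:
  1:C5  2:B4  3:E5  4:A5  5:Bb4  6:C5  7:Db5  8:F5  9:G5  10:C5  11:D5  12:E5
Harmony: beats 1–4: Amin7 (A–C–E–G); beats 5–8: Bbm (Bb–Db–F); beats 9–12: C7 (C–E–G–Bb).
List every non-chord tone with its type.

The harmony at that moment is A minor seventh chord (A, C, E, G); B4 is not a chord tone.
It is approached by step down from C5 and left by leap up to E5.
Step in, leap out — an escape tone.
The harmony at that moment is Bb minor triad (Bb, Db, F); C5 is not a chord tone.
It is approached by step up from Bb4 and left by step up to Db5.
Step in, step out in the same direction — a passing tone.
The harmony at that moment is C dominant seventh chord (C, E, G, Bb); D5 is not a chord tone.
It is approached by step up from C5 and left by step up to E5.
Step in, step out in the same direction — a passing tone.

B4 (beat 2) — escape tone; C5 (beat 6) — passing tone; D5 (beat 11) — passing tone.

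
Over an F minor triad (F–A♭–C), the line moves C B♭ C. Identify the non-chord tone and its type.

The harmony at that moment is F minor triad (F, A♭, C); B♭ is not a chord tone.
It is approached by step down from C and left by step up to C.
Step away and step back to the same note — a neighbor tone (lower neighbor).

B♭ is a neighbor tone.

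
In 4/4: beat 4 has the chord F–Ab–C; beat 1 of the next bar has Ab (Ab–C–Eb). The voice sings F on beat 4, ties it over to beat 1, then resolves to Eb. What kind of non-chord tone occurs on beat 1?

Suspension.

The harmony at that moment is Ab major triad (Ab, C, Eb); F is not a chord tone.
It is held over (the same pitch as the preceding F) and left by step down to Eb.
Held over from the previous chord and resolving down by step — a suspension.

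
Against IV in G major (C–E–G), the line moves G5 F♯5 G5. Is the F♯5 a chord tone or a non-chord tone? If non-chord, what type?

The harmony at that moment is C major triad (C, E, G); F♯5 is not a chord tone.
It is approached by step down from G5 and left by step up to G5.
Step away and step back to the same note — a neighbor tone (lower neighbor).

Non-chord tone — a neighbor tone.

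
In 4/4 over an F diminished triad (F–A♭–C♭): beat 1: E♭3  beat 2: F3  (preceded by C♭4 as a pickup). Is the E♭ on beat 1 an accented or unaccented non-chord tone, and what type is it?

Accented appoggiatura.

The harmony at that moment is F diminished triad (F, A♭, C♭); E♭3 is not a chord tone.
It is approached by leap down from C♭4 and left by step up to F3.
Leap in, step out — an appoggiatura.
It falls on the downbeat, so it is accented.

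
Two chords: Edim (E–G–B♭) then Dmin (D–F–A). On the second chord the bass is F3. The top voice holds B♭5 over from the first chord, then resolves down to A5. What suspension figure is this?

At the second chord the bass is F3. The suspended B♭5 lies a fourth above the bass; after resolving down by step to A5, the interval above the bass becomes a third.
Suspension figures are named by those two intervals: 4–3.

4–3 suspension.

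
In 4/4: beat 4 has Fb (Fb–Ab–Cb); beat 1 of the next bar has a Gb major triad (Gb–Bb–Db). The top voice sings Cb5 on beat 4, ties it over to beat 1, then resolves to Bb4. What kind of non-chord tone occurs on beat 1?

Suspension.

The harmony at that moment is Gb major triad (Gb, Bb, Db); Cb5 is not a chord tone.
It is held over (the same pitch as the preceding Cb5) and left by step down to Bb4.
Held over from the previous chord and resolving down by step — a suspension.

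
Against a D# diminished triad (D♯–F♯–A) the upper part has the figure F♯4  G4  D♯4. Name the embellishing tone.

The harmony at that moment is D♯ diminished triad (D♯, F♯, A); G4 is not a chord tone.
It is approached by step up from F♯4 and left by leap down to D♯4.
Step in, leap out — an escape tone.

G4 is an escape tone.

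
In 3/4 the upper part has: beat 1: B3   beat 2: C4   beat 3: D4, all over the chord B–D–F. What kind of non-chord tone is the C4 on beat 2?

Passing tone.

The harmony at that moment is B diminished triad (B, D, F); C4 is not a chord tone.
It is approached by step up from B3 and left by step up to D4.
Step in, step out in the same direction — a passing tone.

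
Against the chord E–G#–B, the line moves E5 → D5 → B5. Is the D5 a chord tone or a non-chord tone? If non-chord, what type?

Non-chord tone — an escape tone.

The harmony at that moment is E major triad (E, G#, B); D5 is not a chord tone.
It is approached by step down from E5 and left by leap up to B5.
Step in, leap out — an escape tone.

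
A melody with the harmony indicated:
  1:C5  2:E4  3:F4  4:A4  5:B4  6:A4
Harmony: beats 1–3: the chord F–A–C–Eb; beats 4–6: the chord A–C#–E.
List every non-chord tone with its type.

E4 (beat 2) — appoggiatura; B4 (beat 5) — neighbor tone.

The harmony at that moment is F dominant seventh chord (F, A, C, Eb); E4 is not a chord tone.
It is approached by leap down from C5 and left by step up to F4.
Leap in, step out — an appoggiatura.
The harmony at that moment is A major triad (A, C#, E); B4 is not a chord tone.
It is approached by step up from A4 and left by step down to A4.
Step away and step back to the same note — a neighbor tone (upper neighbor).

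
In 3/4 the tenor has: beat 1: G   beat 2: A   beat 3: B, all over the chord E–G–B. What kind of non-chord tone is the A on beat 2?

The harmony at that moment is E minor triad (E, G, B); A is not a chord tone.
It is approached by step up from G and left by step up to B.
Step in, step out in the same direction — a passing tone.

Passing tone.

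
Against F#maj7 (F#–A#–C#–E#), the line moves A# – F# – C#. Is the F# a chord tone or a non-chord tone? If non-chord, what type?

Chord tone (the root of F# major seventh chord).

F# major seventh chord contains F#, A#, C#, E#; F# is the root, so it is a chord tone.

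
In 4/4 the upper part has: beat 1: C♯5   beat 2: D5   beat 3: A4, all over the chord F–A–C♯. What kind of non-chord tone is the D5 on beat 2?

The harmony at that moment is F augmented triad (F, A, C♯); D5 is not a chord tone.
It is approached by step up from C♯5 and left by leap down to A4.
Step in, leap out, on a weak beat — an escape tone.

Escape tone.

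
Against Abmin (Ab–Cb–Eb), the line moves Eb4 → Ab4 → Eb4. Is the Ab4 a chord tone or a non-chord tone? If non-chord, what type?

Chord tone (the root of Ab minor triad).

Ab minor triad contains Ab, Cb, Eb; Ab is the root, so it is a chord tone.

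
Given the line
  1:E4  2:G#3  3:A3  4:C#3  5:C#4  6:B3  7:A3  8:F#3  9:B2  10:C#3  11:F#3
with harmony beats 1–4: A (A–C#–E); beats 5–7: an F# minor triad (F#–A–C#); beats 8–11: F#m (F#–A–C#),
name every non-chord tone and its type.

The harmony at that moment is A major triad (A, C#, E); G#3 is not a chord tone.
It is approached by leap down from E4 and left by step up to A3.
Leap in, step out — an appoggiatura.
The harmony at that moment is F# minor triad (F#, A, C#); B3 is not a chord tone.
It is approached by step down from C#4 and left by step down to A3.
Step in, step out in the same direction — a passing tone.
The harmony at that moment is F# minor triad (F#, A, C#); B2 is not a chord tone.
It is approached by leap down from F#3 and left by step up to C#3.
Leap in, step out — an appoggiatura.

G#3 (beat 2) — appoggiatura; B3 (beat 6) — passing tone; B2 (beat 9) — appoggiatura.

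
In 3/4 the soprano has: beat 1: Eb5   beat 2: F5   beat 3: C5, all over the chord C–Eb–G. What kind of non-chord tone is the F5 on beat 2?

Escape tone.

The harmony at that moment is C minor triad (C, Eb, G); F5 is not a chord tone.
It is approached by step up from Eb5 and left by leap down to C5.
Step in, leap out, on a weak beat — an escape tone.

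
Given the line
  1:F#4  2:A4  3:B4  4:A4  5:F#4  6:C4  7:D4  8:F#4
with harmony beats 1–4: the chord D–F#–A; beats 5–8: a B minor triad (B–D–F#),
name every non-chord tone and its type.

B4 (beat 3) — neighbor tone; C4 (beat 6) — appoggiatura.

The harmony at that moment is D major triad (D, F#, A); B4 is not a chord tone.
It is approached by step up from A4 and left by step down to A4.
Step away and step back to the same note — a neighbor tone (upper neighbor).
The harmony at that moment is B minor triad (B, D, F#); C4 is not a chord tone.
It is approached by leap down from F#4 and left by step up to D4.
Leap in, step out — an appoggiatura.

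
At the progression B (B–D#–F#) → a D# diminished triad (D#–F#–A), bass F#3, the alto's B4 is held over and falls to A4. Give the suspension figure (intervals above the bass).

4–3 suspension.

At the second chord the bass is F#3. The suspended B4 lies a fourth above the bass; after resolving down by step to A4, the interval above the bass becomes a third.
Suspension figures are named by those two intervals: 4–3.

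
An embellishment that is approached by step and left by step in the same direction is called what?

Approach: by step. Departure: by step, continuing in the same direction.
Stepwise on both sides with no change of direction means the note fills in the space between two different chord tones — a passing tone. (Had it turned back to its starting note it would be a neighbor tone instead.)

Passing tone.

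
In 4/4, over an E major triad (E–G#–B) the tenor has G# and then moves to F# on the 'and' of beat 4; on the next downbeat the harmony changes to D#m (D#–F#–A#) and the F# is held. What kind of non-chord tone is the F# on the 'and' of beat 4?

The harmony at that moment is E major triad (E, G#, B); F# is not a chord tone.
It is approached by step down from G# and then sustained as the same pitch into the next harmony.
Arriving early and becoming a chord tone when the harmony changes — an anticipation.

Anticipation.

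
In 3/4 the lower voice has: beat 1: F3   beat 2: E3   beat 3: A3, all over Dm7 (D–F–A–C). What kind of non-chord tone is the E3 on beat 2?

Escape tone.

The harmony at that moment is D minor seventh chord (D, F, A, C); E3 is not a chord tone.
It is approached by step down from F3 and left by leap up to A3.
Step in, leap out, on a weak beat — an escape tone.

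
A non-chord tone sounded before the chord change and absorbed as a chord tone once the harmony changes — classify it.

Approach: ahead of the chord change (typically by step), so it is dissonant against the current harmony. Departure: none — the same pitch is restated or held and is a chord tone of the new harmony.
Dissonant first, consonant once the harmony catches up: the note simply arrives early — an anticipation. (The reverse timing, consonant first and dissonant after the change, would be a suspension or retardation.)

Anticipation.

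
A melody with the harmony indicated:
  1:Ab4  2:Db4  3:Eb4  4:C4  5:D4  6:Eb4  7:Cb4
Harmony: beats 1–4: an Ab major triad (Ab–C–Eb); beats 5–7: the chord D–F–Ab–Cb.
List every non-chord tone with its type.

The harmony at that moment is Ab major triad (Ab, C, Eb); Db4 is not a chord tone.
It is approached by leap down from Ab4 and left by step up to Eb4.
Leap in, step out — an appoggiatura.
The harmony at that moment is D diminished seventh chord (D, F, Ab, Cb); Eb4 is not a chord tone.
It is approached by step up from D4 and left by leap down to Cb4.
Step in, leap out — an escape tone.

Db4 (beat 2) — appoggiatura; Eb4 (beat 6) — escape tone.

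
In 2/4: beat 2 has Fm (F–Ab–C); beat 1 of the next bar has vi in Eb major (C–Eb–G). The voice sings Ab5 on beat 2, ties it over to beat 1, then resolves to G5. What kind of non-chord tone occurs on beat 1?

The harmony at that moment is C minor triad (C, Eb, G); Ab5 is not a chord tone.
It is held over (the same pitch as the preceding Ab5) and left by step down to G5.
Held over from the previous chord and resolving down by step — a suspension.

Suspension.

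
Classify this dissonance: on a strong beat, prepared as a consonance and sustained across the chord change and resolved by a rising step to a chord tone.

Retardation.

Approach: by preparation — the pitch is first a chord tone, then held (tied or repeated) while the harmony changes under it. Departure: up by step. Metric position: strong.
A prepared dissonance that resolves upward by step — a retardation. (The same figure resolving downward would be a suspension.)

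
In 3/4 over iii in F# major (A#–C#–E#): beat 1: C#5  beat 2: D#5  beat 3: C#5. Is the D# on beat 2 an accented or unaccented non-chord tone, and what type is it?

The harmony at that moment is A# minor triad (A#, C#, E#); D#5 is not a chord tone.
It is approached by step up from C#5 and left by step down to C#5.
Step away and step back to the same note — a neighbor tone (upper neighbor).
It falls on a weak beat, so it is unaccented.

Unaccented neighbor tone.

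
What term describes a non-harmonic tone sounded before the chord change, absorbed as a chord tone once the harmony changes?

Approach: ahead of the chord change (typically by step), so it is dissonant against the current harmony. Departure: none — the same pitch is restated or held and is a chord tone of the new harmony.
Dissonant first, consonant once the harmony catches up: the note simply arrives early — an anticipation. (The reverse timing, consonant first and dissonant after the change, would be a suspension or retardation.)

Anticipation.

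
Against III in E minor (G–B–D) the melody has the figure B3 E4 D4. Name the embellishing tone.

The harmony at that moment is G major triad (G, B, D); E4 is not a chord tone.
It is approached by leap up from B3 and left by step down to D4.
Leap in, step out — an appoggiatura.

E4 is an appoggiatura.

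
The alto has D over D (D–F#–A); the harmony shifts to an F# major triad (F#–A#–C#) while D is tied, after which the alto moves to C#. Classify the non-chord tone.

The harmony at that moment is F# major triad (F#, A#, C#); D is not a chord tone.
It is held over (the same pitch as the preceding D) and left by step down to C#.
Held over from the previous chord and resolving down by step — a suspension.

D is a suspension.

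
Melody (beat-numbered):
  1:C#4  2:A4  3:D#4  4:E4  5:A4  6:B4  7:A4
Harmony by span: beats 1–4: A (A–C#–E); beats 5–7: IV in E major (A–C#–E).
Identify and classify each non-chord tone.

The harmony at that moment is A major triad (A, C#, E); D#4 is not a chord tone.
It is approached by leap down from A4 and left by step up to E4.
Leap in, step out — an appoggiatura.
The harmony at that moment is A major triad (A, C#, E); B4 is not a chord tone.
It is approached by step up from A4 and left by step down to A4.
Step away and step back to the same note — a neighbor tone (upper neighbor).

D#4 (beat 3) — appoggiatura; B4 (beat 6) — neighbor tone.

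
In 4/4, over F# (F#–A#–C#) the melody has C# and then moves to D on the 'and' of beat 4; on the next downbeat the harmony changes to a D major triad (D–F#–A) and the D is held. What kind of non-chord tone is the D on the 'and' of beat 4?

Anticipation.

The harmony at that moment is F# major triad (F#, A#, C#); D is not a chord tone.
It is approached by step up from C# and then sustained as the same pitch into the next harmony.
Arriving early and becoming a chord tone when the harmony changes — an anticipation.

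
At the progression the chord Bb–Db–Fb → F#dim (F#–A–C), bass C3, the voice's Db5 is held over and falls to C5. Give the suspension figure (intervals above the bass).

9–8 suspension.

At the second chord the bass is C3. The suspended Db5 lies a ninth above the bass; after resolving down by step to C5, the interval above the bass becomes an octave.
Suspension figures are named by those two intervals: 9–8.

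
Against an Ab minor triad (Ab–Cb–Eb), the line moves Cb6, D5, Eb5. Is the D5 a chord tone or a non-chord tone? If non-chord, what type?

The harmony at that moment is Ab minor triad (Ab, Cb, Eb); D5 is not a chord tone.
It is approached by leap down from Cb6 and left by step up to Eb5.
Leap in, step out — an appoggiatura.

Non-chord tone — an appoggiatura.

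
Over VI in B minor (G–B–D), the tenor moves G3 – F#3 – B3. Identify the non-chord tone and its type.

F#3 is an escape tone.

The harmony at that moment is G major triad (G, B, D); F#3 is not a chord tone.
It is approached by step down from G3 and left by leap up to B3.
Step in, leap out — an escape tone.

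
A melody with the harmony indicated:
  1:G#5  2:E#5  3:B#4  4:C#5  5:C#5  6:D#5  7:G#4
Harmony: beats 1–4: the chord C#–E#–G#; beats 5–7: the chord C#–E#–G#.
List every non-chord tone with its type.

B#4 (beat 3) — appoggiatura; D#5 (beat 6) — escape tone.

The harmony at that moment is C# major triad (C#, E#, G#); B#4 is not a chord tone.
It is approached by leap down from E#5 and left by step up to C#5.
Leap in, step out — an appoggiatura.
The harmony at that moment is C# major triad (C#, E#, G#); D#5 is not a chord tone.
It is approached by step up from C#5 and left by leap down to G#4.
Step in, leap out — an escape tone.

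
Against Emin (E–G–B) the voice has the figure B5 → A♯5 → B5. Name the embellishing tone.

A♯5 is a neighbor tone.

The harmony at that moment is E minor triad (E, G, B); A♯5 is not a chord tone.
It is approached by step down from B5 and left by step up to B5.
Step away and step back to the same note — a neighbor tone (lower neighbor).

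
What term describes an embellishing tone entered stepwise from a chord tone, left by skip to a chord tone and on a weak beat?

Approach: by step. Departure: by leap. Metric position: weak.
Step in, leap out, from a weak position — an escape tone (échappée). (It is the mirror image of the appoggiatura, which leaps in and steps out on a strong beat.)

Escape tone.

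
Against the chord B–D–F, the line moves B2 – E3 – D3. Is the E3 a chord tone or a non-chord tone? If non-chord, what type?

Non-chord tone — an appoggiatura.

The harmony at that moment is B diminished triad (B, D, F); E3 is not a chord tone.
It is approached by leap up from B2 and left by step down to D3.
Leap in, step out — an appoggiatura.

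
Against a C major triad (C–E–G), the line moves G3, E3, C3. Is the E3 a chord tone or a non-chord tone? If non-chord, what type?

Chord tone (the third of C major triad).

C major triad contains C, E, G; E is the third, so it is a chord tone.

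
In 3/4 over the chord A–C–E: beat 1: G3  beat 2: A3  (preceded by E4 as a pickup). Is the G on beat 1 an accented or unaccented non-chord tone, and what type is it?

The harmony at that moment is A minor triad (A, C, E); G3 is not a chord tone.
It is approached by leap down from E4 and left by step up to A3.
Leap in, step out — an appoggiatura.
It falls on the downbeat, so it is accented.

Accented appoggiatura.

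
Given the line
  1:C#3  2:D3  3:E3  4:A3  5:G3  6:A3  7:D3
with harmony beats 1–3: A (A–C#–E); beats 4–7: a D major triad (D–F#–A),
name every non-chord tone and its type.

The harmony at that moment is A major triad (A, C#, E); D3 is not a chord tone.
It is approached by step up from C#3 and left by step up to E3.
Step in, step out in the same direction — a passing tone.
The harmony at that moment is D major triad (D, F#, A); G3 is not a chord tone.
It is approached by step down from A3 and left by step up to A3.
Step away and step back to the same note — a neighbor tone (lower neighbor).

D3 (beat 2) — passing tone; G3 (beat 5) — neighbor tone.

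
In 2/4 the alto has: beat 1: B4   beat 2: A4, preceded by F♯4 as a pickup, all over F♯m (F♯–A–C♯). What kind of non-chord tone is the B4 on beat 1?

The harmony at that moment is F♯ minor triad (F♯, A, C♯); B4 is not a chord tone.
It is approached by leap up from F♯4 and left by step down to A4.
Leap in, step out, metrically accented — an appoggiatura.

Appoggiatura.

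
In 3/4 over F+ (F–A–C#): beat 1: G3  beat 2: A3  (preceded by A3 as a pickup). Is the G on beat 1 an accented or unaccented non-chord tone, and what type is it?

The harmony at that moment is F augmented triad (F, A, C#); G3 is not a chord tone.
It is approached by step down from A3 and left by step up to A3.
Step away and step back to the same note — a neighbor tone (lower neighbor).
It falls on the downbeat, so it is accented.

Accented neighbor tone.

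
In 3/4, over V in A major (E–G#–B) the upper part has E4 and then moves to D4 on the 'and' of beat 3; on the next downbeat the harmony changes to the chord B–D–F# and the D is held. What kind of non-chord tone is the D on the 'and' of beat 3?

The harmony at that moment is E major triad (E, G#, B); D4 is not a chord tone.
It is approached by step down from E4 and then sustained as the same pitch into the next harmony.
Arriving early and becoming a chord tone when the harmony changes — an anticipation.

Anticipation.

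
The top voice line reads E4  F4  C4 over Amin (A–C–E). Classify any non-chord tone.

F4 is an escape tone.

The harmony at that moment is A minor triad (A, C, E); F4 is not a chord tone.
It is approached by step up from E4 and left by leap down to C4.
Step in, leap out — an escape tone.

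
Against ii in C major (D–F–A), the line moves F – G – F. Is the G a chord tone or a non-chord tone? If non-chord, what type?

The harmony at that moment is D minor triad (D, F, A); G is not a chord tone.
It is approached by step up from F and left by step down to F.
Step away and step back to the same note — a neighbor tone (upper neighbor).

Non-chord tone — a neighbor tone.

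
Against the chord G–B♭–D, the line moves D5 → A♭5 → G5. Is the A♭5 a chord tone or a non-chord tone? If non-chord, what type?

Non-chord tone — an appoggiatura.

The harmony at that moment is G minor triad (G, B♭, D); A♭5 is not a chord tone.
It is approached by leap up from D5 and left by step down to G5.
Leap in, step out — an appoggiatura.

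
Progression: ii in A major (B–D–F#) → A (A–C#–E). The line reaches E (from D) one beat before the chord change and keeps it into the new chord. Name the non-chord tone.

E is an anticipation.

The harmony at that moment is B minor triad (B, D, F#); E is not a chord tone.
It is approached by step up from D and then sustained as the same pitch into the next harmony.
Arriving early and becoming a chord tone when the harmony changes — an anticipation.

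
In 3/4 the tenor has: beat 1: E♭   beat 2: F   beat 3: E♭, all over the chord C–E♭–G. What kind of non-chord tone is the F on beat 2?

Upper neighbor tone.

The harmony at that moment is C minor triad (C, E♭, G); F is not a chord tone.
It is approached by step up from E♭ and left by step down to E♭.
Step away and step back to the same note — a neighbor tone (upper neighbor).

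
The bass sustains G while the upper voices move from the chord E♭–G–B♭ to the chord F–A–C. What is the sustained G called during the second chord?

The harmony at that moment is F major triad (F, A, C); G is not a chord tone.
It is held over (the same pitch as the preceding G) and then sustained as the same pitch into the next harmony.
Sustained through a change of harmony — a pedal tone.

Pedal tone (pedal point).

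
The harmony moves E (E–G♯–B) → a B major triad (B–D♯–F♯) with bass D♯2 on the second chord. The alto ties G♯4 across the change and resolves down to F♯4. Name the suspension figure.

4–3 suspension.

At the second chord the bass is D♯2. The suspended G♯4 lies a fourth above the bass; after resolving down by step to F♯4, the interval above the bass becomes a third.
Suspension figures are named by those two intervals: 4–3.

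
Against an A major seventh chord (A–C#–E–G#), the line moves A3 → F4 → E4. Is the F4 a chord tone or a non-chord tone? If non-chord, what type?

Non-chord tone — an appoggiatura.

The harmony at that moment is A major seventh chord (A, C#, E, G#); F4 is not a chord tone.
It is approached by leap up from A3 and left by step down to E4.
Leap in, step out — an appoggiatura.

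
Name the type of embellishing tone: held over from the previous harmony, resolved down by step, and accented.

Suspension.

Approach: by preparation — the pitch is first a chord tone, then held (tied or repeated) while the harmony changes under it. Departure: down by step. Metric position: strong.
A prepared dissonance that resolves downward by step — a suspension. (The same figure resolving upward would be a retardation.)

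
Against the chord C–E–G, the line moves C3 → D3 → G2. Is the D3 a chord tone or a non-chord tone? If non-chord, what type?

The harmony at that moment is C major triad (C, E, G); D3 is not a chord tone.
It is approached by step up from C3 and left by leap down to G2.
Step in, leap out — an escape tone.

Non-chord tone — an escape tone.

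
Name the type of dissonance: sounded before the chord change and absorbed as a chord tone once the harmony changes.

Approach: ahead of the chord change (typically by step), so it is dissonant against the current harmony. Departure: none — the same pitch is restated or held and is a chord tone of the new harmony.
Dissonant first, consonant once the harmony catches up: the note simply arrives early — an anticipation. (The reverse timing, consonant first and dissonant after the change, would be a suspension or retardation.)

Anticipation.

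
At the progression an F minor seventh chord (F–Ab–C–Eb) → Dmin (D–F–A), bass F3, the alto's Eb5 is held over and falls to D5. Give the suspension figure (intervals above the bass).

At the second chord the bass is F3. The suspended Eb5 lies a seventh above the bass; after resolving down by step to D5, the interval above the bass becomes a sixth.
Suspension figures are named by those two intervals: 7–6.

7–6 suspension.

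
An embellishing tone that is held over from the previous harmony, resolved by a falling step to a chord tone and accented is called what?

Approach: by preparation — the pitch is first a chord tone, then held (tied or repeated) while the harmony changes under it. Departure: down by step. Metric position: strong.
A prepared dissonance that resolves downward by step — a suspension. (The same figure resolving upward would be a retardation.)

Suspension.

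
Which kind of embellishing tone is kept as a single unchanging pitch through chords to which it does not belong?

Approach: none. Departure: none — a single pitch is sustained while the chords change around it, passing through harmonies that do not contain it.
No melodic motion at all; the dissonance is created entirely by the moving harmonies against the stationary note — a pedal tone (pedal point).

Pedal tone.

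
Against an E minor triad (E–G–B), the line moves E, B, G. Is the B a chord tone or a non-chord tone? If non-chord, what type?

Chord tone (the fifth of E minor triad).

E minor triad contains E, G, B; B is the fifth, so it is a chord tone.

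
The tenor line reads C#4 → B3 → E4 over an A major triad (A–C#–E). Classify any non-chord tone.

The harmony at that moment is A major triad (A, C#, E); B3 is not a chord tone.
It is approached by step down from C#4 and left by leap up to E4.
Step in, leap out — an escape tone.

B3 is an escape tone.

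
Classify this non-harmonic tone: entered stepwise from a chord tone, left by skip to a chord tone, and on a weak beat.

Approach: by step. Departure: by leap. Metric position: weak.
Step in, leap out, from a weak position — an escape tone (échappée). (It is the mirror image of the appoggiatura, which leaps in and steps out on a strong beat.)

Escape tone.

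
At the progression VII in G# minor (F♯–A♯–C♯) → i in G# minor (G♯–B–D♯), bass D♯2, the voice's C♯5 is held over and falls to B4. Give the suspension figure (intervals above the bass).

At the second chord the bass is D♯2. The suspended C♯5 lies a seventh above the bass; after resolving down by step to B4, the interval above the bass becomes a sixth.
Suspension figures are named by those two intervals: 7–6.

7–6 suspension.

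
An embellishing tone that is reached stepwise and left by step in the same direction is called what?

Approach: by step. Departure: by step, continuing in the same direction.
Stepwise on both sides with no change of direction means the note fills in the space between two different chord tones — a passing tone. (Had it turned back to its starting note it would be a neighbor tone instead.)

Passing tone.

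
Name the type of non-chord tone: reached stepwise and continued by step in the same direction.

Passing tone.

Approach: by step. Departure: by step, continuing in the same direction.
Stepwise on both sides with no change of direction means the note fills in the space between two different chord tones — a passing tone. (Had it turned back to its starting note it would be a neighbor tone instead.)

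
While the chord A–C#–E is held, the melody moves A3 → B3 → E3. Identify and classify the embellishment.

The harmony at that moment is A major triad (A, C#, E); B3 is not a chord tone.
It is approached by step up from A3 and left by leap down to E3.
Step in, leap out — an escape tone.

B3 is an escape tone.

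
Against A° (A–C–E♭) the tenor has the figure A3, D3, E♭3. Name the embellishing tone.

D3 is an appoggiatura.

The harmony at that moment is A diminished triad (A, C, E♭); D3 is not a chord tone.
It is approached by leap down from A3 and left by step up to E♭3.
Leap in, step out — an appoggiatura.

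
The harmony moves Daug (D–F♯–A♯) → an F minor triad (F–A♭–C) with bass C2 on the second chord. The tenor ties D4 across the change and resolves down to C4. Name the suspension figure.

9–8 suspension.

At the second chord the bass is C2. The suspended D4 lies a ninth above the bass; after resolving down by step to C4, the interval above the bass becomes an octave.
Suspension figures are named by those two intervals: 9–8.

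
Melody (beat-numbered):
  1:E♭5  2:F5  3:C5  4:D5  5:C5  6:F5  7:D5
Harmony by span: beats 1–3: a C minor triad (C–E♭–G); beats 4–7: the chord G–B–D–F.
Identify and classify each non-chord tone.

F5 (beat 2) — escape tone; C5 (beat 5) — escape tone.

The harmony at that moment is C minor triad (C, E♭, G); F5 is not a chord tone.
It is approached by step up from E♭5 and left by leap down to C5.
Step in, leap out — an escape tone.
The harmony at that moment is G dominant seventh chord (G, B, D, F); C5 is not a chord tone.
It is approached by step down from D5 and left by leap up to F5.
Step in, leap out — an escape tone.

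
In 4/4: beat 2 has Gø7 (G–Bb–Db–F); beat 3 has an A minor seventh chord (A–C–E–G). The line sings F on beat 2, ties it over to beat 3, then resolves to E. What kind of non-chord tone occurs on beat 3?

Suspension.

The harmony at that moment is A minor seventh chord (A, C, E, G); F is not a chord tone.
It is held over (the same pitch as the preceding F) and left by step down to E.
Held over from the previous chord and resolving down by step — a suspension.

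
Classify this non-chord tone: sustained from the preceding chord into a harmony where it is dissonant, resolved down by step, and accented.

Suspension.

Approach: by preparation — the pitch is first a chord tone, then held (tied or repeated) while the harmony changes under it. Departure: down by step. Metric position: strong.
A prepared dissonance that resolves downward by step — a suspension. (The same figure resolving upward would be a retardation.)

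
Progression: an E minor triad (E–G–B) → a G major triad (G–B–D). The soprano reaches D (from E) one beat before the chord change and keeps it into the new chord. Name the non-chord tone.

D is an anticipation.

The harmony at that moment is E minor triad (E, G, B); D is not a chord tone.
It is approached by step down from E and then sustained as the same pitch into the next harmony.
Arriving early and becoming a chord tone when the harmony changes — an anticipation.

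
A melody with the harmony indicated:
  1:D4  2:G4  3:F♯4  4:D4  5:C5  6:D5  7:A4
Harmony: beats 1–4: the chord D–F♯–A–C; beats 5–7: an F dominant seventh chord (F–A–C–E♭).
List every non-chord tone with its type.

G4 (beat 2) — appoggiatura; D5 (beat 6) — escape tone.

The harmony at that moment is D dominant seventh chord (D, F♯, A, C); G4 is not a chord tone.
It is approached by leap up from D4 and left by step down to F♯4.
Leap in, step out — an appoggiatura.
The harmony at that moment is F dominant seventh chord (F, A, C, E♭); D5 is not a chord tone.
It is approached by step up from C5 and left by leap down to A4.
Step in, leap out — an escape tone.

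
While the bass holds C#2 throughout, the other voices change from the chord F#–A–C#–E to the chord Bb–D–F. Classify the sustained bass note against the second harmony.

Pedal tone (pedal point).

The harmony at that moment is Bb major triad (Bb, D, F); C#2 is not a chord tone.
It is held over (the same pitch as the preceding C#2) and then sustained as the same pitch into the next harmony.
Sustained through a change of harmony — a pedal tone.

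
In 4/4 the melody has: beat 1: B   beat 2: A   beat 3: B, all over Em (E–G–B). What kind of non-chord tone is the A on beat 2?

Lower neighbor tone.

The harmony at that moment is E minor triad (E, G, B); A is not a chord tone.
It is approached by step down from B and left by step up to B.
Step away and step back to the same note — a neighbor tone (lower neighbor).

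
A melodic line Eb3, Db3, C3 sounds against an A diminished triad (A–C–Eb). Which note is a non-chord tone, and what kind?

The harmony at that moment is A diminished triad (A, C, Eb); Db3 is not a chord tone.
It is approached by step down from Eb3 and left by step down to C3.
Step in, step out in the same direction — a passing tone.

Db3 is a passing tone.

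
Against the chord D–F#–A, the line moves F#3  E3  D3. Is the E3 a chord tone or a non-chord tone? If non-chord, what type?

The harmony at that moment is D major triad (D, F#, A); E3 is not a chord tone.
It is approached by step down from F#3 and left by step down to D3.
Step in, step out in the same direction — a passing tone.

Non-chord tone — a passing tone.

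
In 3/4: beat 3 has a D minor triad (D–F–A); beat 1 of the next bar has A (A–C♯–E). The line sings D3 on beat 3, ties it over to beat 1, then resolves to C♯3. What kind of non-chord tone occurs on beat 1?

The harmony at that moment is A major triad (A, C♯, E); D3 is not a chord tone.
It is held over (the same pitch as the preceding D3) and left by step down to C♯3.
Held over from the previous chord and resolving down by step — a suspension.

Suspension.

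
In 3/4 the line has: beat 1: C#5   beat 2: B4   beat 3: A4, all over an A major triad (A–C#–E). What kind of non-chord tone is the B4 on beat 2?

The harmony at that moment is A major triad (A, C#, E); B4 is not a chord tone.
It is approached by step down from C#5 and left by step down to A4.
Step in, step out in the same direction — a passing tone.

Passing tone.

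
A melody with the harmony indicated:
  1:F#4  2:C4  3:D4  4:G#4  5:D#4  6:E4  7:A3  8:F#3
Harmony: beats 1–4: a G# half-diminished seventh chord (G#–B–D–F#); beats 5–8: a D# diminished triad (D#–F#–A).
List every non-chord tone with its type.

C4 (beat 2) — appoggiatura; E4 (beat 6) — escape tone.

The harmony at that moment is G# half-diminished seventh chord (G#, B, D, F#); C4 is not a chord tone.
It is approached by leap down from F#4 and left by step up to D4.
Leap in, step out — an appoggiatura.
The harmony at that moment is D# diminished triad (D#, F#, A); E4 is not a chord tone.
It is approached by step up from D#4 and left by leap down to A3.
Step in, leap out — an escape tone.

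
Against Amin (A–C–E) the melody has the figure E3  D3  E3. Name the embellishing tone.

D3 is a neighbor tone.

The harmony at that moment is A minor triad (A, C, E); D3 is not a chord tone.
It is approached by step down from E3 and left by step up to E3.
Step away and step back to the same note — a neighbor tone (lower neighbor).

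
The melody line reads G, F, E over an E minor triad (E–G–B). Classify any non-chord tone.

The harmony at that moment is E minor triad (E, G, B); F is not a chord tone.
It is approached by step down from G and left by step down to E.
Step in, step out in the same direction — a passing tone.

F is a passing tone.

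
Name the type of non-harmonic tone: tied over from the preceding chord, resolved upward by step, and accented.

Retardation.

Approach: by preparation — the pitch is first a chord tone, then held (tied or repeated) while the harmony changes under it. Departure: up by step. Metric position: strong.
A prepared dissonance that resolves upward by step — a retardation. (The same figure resolving downward would be a suspension.)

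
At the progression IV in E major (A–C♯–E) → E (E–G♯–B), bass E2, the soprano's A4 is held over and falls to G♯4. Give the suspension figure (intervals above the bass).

At the second chord the bass is E2. The suspended A4 lies a fourth above the bass; after resolving down by step to G♯4, the interval above the bass becomes a third.
Suspension figures are named by those two intervals: 4–3.

4–3 suspension.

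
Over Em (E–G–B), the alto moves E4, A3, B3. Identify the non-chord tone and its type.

A3 is an appoggiatura.

The harmony at that moment is E minor triad (E, G, B); A3 is not a chord tone.
It is approached by leap down from E4 and left by step up to B3.
Leap in, step out — an appoggiatura.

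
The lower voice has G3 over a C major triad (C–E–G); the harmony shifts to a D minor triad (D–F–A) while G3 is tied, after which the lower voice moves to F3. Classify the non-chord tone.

G3 is a suspension.

The harmony at that moment is D minor triad (D, F, A); G3 is not a chord tone.
It is held over (the same pitch as the preceding G3) and left by step down to F3.
Held over from the previous chord and resolving down by step — a suspension.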